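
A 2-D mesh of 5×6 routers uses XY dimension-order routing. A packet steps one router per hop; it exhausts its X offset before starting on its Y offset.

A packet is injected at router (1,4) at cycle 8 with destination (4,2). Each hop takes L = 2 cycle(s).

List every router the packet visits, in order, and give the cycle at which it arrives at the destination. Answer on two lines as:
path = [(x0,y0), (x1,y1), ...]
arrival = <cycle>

  0. router=(1,4) cycle=8 (inject)
  1. router=(2,4) cycle=10 dir=E
  2. router=(3,4) cycle=12 dir=E
  3. router=(4,4) cycle=14 dir=E
  4. router=(4,3) cycle=16 dir=S
  5. router=(4,2) cycle=18 dir=S

path = [(1,4), (2,4), (3,4), (4,4), (4,3), (4,2)]
arrival = 18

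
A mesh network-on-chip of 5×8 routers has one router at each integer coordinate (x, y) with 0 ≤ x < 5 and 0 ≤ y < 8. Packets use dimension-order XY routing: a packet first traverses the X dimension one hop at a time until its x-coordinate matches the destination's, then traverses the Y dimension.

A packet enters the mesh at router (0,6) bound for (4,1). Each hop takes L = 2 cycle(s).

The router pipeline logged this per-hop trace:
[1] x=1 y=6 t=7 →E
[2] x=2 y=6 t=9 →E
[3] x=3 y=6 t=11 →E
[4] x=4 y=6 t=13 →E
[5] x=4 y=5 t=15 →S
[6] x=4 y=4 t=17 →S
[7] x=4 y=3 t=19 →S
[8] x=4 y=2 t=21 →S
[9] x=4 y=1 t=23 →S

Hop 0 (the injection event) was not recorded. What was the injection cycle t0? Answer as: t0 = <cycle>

t0 = 5

cyc[1] = 7 and cyc[k] = t0 + k·L for every k.
t0 = cyc[1] − L = 7 − 2 = 5.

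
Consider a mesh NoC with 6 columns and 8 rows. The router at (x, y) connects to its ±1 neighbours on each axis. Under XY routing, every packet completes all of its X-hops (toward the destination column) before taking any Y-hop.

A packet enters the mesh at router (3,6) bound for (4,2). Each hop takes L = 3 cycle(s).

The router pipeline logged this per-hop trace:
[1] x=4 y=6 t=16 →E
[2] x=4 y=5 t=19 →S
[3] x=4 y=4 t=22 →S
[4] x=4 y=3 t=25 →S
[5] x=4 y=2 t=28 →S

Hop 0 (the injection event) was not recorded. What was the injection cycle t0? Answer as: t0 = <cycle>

The first recorded entry is hop 1 at cycle 16.
Subtract one hop: t0 = 16 − 3 = 13.

t0 = 13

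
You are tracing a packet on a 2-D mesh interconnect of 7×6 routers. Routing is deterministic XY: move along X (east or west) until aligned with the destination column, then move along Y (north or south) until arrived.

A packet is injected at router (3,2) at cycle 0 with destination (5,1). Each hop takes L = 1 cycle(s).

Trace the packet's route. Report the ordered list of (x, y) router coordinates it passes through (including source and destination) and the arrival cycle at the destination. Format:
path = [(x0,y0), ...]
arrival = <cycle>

hop 0: (3,2) @ cyc 0
hop 1: (4,2) @ cyc 1  [E]
hop 2: (5,2) @ cyc 2  [E]
hop 3: (5,1) @ cyc 3  [S]

path = [(3,2), (4,2), (5,2), (5,1)]
arrival = 3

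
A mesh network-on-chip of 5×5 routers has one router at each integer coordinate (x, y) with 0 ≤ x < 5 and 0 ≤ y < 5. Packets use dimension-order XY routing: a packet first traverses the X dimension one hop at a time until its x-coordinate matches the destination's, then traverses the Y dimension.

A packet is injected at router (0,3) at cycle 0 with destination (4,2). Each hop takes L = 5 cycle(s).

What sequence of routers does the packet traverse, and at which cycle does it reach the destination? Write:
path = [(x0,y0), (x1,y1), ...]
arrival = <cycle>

path = [(0,3), (1,3), (2,3), (3,3), (4,3), (4,2)]
arrival = 25

src (0,3)  cyc=0
E→(1,3)  cyc=5
E→(2,3)  cyc=10
E→(3,3)  cyc=15
E→(4,3)  cyc=20
S→(4,2)  cyc=25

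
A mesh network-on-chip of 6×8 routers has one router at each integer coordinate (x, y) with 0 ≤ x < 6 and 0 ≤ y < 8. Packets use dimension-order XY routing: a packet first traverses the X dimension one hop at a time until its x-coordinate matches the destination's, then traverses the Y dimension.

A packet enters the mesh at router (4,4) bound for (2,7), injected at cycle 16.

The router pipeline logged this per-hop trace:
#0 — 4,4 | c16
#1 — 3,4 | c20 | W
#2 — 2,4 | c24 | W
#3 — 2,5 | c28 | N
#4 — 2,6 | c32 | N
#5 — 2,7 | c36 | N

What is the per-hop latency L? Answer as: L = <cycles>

From hop 0 (16) to hop 1 (20): +4 cycles.
One hop costs L cycles, so L = 4.

L = 4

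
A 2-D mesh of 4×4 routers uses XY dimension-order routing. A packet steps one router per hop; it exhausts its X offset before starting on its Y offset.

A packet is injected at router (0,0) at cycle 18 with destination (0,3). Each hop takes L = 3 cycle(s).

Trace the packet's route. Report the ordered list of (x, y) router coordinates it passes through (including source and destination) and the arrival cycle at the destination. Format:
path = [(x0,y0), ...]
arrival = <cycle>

hop 0: (0,0) @ cyc 18
hop 1: (0,1) @ cyc 21  [N]
hop 2: (0,2) @ cyc 24  [N]
hop 3: (0,3) @ cyc 27  [N]

path = [(0,0), (0,1), (0,2), (0,3)]
arrival = 27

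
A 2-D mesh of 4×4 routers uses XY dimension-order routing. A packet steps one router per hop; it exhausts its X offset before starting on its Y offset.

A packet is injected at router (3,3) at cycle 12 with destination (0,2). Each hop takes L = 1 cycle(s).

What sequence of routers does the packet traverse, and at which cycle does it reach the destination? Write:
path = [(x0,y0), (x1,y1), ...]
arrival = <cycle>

hop 0: (3,3) @ cyc 12
hop 1: (2,3) @ cyc 13  [W]
hop 2: (1,3) @ cyc 14  [W]
hop 3: (0,3) @ cyc 15  [W]
hop 4: (0,2) @ cyc 16  [S]

path = [(3,3), (2,3), (1,3), (0,3), (0,2)]
arrival = 16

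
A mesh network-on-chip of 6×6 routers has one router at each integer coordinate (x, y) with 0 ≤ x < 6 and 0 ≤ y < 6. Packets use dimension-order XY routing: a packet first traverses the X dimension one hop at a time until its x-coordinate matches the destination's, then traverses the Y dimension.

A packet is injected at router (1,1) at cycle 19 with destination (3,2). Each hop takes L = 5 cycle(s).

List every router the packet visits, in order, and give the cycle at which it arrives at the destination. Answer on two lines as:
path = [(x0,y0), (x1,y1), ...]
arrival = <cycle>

[0] x=1 y=1 t=19
[1] x=2 y=1 t=24 →E
[2] x=3 y=1 t=29 →E
[3] x=3 y=2 t=34 →N

path = [(1,1), (2,1), (3,1), (3,2)]
arrival = 34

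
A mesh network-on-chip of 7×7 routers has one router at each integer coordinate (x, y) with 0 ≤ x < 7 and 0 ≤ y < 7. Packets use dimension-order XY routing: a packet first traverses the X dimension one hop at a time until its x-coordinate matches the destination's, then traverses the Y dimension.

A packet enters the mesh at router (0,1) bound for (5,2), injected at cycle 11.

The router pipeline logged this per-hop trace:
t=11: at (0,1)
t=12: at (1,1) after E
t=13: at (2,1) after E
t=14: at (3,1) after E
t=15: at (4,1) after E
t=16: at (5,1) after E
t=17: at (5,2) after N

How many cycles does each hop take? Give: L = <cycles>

Between hops 0 and 1 the cycle counter advances 12 − 11 = 1.
Per-hop latency L = Δcyc = 1.

L = 1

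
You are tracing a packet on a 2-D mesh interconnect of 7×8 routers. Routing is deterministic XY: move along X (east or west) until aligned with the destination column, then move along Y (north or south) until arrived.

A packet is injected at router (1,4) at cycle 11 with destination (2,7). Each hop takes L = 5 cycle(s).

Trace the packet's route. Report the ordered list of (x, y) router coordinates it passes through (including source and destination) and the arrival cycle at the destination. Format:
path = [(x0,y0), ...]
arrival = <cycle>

path = [(1,4), (2,4), (2,5), (2,6), (2,7)]
arrival = 31

src (1,4)  cyc=11
E→(2,4)  cyc=16
N→(2,5)  cyc=21
N→(2,6)  cyc=26
N→(2,7)  cyc=31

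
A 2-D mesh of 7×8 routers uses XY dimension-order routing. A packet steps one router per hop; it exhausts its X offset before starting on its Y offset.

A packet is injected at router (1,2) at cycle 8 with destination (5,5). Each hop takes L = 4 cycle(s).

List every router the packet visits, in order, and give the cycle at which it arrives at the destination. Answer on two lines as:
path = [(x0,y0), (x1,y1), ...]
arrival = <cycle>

hop 0: (1,2) @ cyc 8
hop 1: (2,2) @ cyc 12  [E]
hop 2: (3,2) @ cyc 16  [E]
hop 3: (4,2) @ cyc 20  [E]
hop 4: (5,2) @ cyc 24  [E]
hop 5: (5,3) @ cyc 28  [N]
hop 6: (5,4) @ cyc 32  [N]
hop 7: (5,5) @ cyc 36  [N]

path = [(1,2), (2,2), (3,2), (4,2), (5,2), (5,3), (5,4), (5,5)]
arrival = 36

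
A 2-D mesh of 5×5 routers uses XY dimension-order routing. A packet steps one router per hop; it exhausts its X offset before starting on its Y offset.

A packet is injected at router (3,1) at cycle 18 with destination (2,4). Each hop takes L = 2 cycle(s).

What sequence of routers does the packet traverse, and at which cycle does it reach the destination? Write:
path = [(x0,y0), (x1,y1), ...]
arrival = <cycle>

path = [(3,1), (2,1), (2,2), (2,3), (2,4)]
arrival = 26

[0] x=3 y=1 t=18
[1] x=2 y=1 t=20 →W
[2] x=2 y=2 t=22 →N
[3] x=2 y=3 t=24 →N
[4] x=2 y=4 t=26 →N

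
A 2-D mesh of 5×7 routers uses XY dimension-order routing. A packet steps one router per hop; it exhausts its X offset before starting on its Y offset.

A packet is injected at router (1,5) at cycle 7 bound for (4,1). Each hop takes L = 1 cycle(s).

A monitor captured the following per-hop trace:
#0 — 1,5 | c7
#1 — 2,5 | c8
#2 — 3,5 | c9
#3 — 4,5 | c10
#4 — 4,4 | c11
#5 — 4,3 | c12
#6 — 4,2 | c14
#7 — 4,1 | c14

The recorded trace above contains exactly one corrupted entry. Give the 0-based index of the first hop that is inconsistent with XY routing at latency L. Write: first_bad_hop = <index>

first_bad_hop = 6

hop 1: step (+1,+0), +1 cyc — ok
hop 2: step (+1,+0), +1 cyc — ok
hop 3: step (+1,+0), +1 cyc — ok
hop 4: step (+0,-1), +1 cyc — ok
hop 5: step (+0,-1), +1 cyc — ok
hop 6: step (+0,-1), +2 cyc — BAD: Δcyc=2≠L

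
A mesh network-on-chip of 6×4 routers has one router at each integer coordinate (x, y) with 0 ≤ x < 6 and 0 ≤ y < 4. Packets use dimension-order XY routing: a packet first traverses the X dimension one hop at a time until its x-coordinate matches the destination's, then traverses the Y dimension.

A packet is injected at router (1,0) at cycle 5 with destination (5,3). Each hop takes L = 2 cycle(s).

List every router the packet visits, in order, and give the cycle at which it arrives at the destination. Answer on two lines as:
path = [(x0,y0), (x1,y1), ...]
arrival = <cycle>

path = [(1,0), (2,0), (3,0), (4,0), (5,0), (5,1), (5,2), (5,3)]
arrival = 19

#0 — 1,0 | c5
#1 — 2,0 | c7 | E
#2 — 3,0 | c9 | E
#3 — 4,0 | c11 | E
#4 — 5,0 | c13 | E
#5 — 5,1 | c15 | N
#6 — 5,2 | c17 | N
#7 — 5,3 | c19 | N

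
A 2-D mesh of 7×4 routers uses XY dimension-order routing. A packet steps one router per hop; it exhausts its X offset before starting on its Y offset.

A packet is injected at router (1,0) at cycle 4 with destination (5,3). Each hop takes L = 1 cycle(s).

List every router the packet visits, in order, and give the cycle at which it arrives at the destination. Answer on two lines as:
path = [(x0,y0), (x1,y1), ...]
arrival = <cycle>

path = [(1,0), (2,0), (3,0), (4,0), (5,0), (5,1), (5,2), (5,3)]
arrival = 11

[0] x=1 y=0 t=4
[1] x=2 y=0 t=5 →E
[2] x=3 y=0 t=6 →E
[3] x=4 y=0 t=7 →E
[4] x=5 y=0 t=8 →E
[5] x=5 y=1 t=9 →N
[6] x=5 y=2 t=10 →N
[7] x=5 y=3 t=11 →N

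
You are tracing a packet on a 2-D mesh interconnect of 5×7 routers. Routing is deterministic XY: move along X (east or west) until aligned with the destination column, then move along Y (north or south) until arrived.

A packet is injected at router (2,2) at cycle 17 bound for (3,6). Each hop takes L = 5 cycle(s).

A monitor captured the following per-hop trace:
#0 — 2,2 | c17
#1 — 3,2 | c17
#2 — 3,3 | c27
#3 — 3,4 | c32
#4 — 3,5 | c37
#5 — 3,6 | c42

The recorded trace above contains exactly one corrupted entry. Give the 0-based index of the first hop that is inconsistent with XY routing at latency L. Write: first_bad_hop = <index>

  1: Δx=+1 Δy=+0 Δt=0 [BAD: Δcyc=0≠L]

first_bad_hop = 1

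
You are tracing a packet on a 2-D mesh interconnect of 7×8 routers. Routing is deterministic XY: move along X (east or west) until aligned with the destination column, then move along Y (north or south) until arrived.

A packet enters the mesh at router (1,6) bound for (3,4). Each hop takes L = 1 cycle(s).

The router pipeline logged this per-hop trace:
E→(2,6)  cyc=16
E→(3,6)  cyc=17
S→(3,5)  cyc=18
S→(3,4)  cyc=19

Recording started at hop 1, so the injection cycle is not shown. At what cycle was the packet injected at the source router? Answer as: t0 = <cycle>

t0 = 15

The first recorded entry is hop 1 at cycle 16.
Subtract one hop: t0 = 16 − 1 = 15.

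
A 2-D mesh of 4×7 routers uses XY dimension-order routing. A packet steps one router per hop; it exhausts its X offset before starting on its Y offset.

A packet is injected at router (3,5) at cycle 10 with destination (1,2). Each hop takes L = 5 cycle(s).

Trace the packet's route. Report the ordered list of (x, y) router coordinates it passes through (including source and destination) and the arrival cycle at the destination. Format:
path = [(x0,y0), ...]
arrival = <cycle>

t=10: at (3,5)
t=15: at (2,5) after W
t=20: at (1,5) after W
t=25: at (1,4) after S
t=30: at (1,3) after S
t=35: at (1,2) after S

path = [(3,5), (2,5), (1,5), (1,4), (1,3), (1,2)]
arrival = 35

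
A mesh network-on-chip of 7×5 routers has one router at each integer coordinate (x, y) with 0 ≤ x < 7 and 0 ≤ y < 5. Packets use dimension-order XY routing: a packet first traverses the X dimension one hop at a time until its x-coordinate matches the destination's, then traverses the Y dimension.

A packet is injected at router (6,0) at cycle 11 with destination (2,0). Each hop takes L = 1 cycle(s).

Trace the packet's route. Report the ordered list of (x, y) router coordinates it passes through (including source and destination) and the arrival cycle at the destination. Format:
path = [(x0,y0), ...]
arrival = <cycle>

t=11: at (6,0)
t=12: at (5,0) after W
t=13: at (4,0) after W
t=14: at (3,0) after W
t=15: at (2,0) after W

path = [(6,0), (5,0), (4,0), (3,0), (2,0)]
arrival = 15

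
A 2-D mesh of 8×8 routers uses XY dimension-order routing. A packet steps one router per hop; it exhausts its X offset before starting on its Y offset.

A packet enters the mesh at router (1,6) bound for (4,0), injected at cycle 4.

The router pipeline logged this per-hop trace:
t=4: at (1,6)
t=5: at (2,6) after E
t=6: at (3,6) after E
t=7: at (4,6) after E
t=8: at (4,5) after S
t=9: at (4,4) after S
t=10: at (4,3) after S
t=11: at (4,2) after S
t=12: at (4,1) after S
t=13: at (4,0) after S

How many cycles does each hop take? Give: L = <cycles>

cyc[1] − cyc[0] = 5 − 4 = 1.
Each hop adds L, hence L = 1.

L = 1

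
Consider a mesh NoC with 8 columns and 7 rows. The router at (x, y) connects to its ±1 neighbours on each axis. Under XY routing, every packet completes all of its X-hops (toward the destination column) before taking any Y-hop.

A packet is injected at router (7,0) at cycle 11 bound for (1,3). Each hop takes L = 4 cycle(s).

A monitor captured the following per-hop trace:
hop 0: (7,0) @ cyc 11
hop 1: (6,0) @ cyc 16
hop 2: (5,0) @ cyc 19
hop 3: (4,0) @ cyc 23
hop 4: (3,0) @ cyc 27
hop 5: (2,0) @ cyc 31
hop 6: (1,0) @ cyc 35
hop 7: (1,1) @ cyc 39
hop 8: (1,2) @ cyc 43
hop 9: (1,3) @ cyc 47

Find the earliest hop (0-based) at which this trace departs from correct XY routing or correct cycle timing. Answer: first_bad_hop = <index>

  1: Δx=-1 Δy=+0 Δt=5 [BAD: Δcyc=5≠L]

first_bad_hop = 1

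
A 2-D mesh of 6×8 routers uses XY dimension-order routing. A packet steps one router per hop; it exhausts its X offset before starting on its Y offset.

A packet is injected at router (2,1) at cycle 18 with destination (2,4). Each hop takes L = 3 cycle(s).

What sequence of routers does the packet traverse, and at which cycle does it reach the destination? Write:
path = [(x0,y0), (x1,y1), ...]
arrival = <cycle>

  0. router=(2,1) cycle=18 (inject)
  1. router=(2,2) cycle=21 dir=N
  2. router=(2,3) cycle=24 dir=N
  3. router=(2,4) cycle=27 dir=N

path = [(2,1), (2,2), (2,3), (2,4)]
arrival = 27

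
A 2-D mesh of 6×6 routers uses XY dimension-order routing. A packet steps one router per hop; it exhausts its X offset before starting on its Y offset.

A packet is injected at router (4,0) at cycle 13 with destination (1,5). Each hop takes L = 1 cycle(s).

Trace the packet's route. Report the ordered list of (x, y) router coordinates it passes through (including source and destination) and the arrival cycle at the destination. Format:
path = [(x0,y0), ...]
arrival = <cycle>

#0 — 4,0 | c13
#1 — 3,0 | c14 | W
#2 — 2,0 | c15 | W
#3 — 1,0 | c16 | W
#4 — 1,1 | c17 | N
#5 — 1,2 | c18 | N
#6 — 1,3 | c19 | N
#7 — 1,4 | c20 | N
#8 — 1,5 | c21 | N

path = [(4,0), (3,0), (2,0), (1,0), (1,1), (1,2), (1,3), (1,4), (1,5)]
arrival = 21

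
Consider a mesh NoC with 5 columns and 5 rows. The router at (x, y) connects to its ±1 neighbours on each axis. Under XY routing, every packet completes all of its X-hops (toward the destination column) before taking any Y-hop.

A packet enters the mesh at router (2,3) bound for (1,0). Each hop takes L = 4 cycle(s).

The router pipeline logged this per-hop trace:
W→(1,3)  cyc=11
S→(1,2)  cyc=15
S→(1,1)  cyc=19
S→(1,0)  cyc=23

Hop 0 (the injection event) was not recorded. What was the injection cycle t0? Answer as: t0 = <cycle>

t0 = 7

cyc[1] = 11 and cyc[k] = t0 + k·L for every k.
Subtract one hop: t0 = 11 − 4 = 7.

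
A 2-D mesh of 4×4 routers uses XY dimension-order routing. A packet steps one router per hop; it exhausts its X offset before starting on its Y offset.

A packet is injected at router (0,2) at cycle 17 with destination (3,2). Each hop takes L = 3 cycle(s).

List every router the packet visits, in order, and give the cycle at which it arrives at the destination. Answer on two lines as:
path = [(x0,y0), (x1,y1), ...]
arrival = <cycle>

path = [(0,2), (1,2), (2,2), (3,2)]
arrival = 26

#0 — 0,2 | c17
#1 — 1,2 | c20 | E
#2 — 2,2 | c23 | E
#3 — 3,2 | c26 | E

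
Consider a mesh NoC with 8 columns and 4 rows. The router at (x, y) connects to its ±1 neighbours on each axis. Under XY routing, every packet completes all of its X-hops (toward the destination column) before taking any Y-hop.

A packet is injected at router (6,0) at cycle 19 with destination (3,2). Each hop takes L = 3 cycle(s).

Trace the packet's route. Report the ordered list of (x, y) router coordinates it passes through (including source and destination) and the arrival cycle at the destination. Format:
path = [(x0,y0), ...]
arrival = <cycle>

  0. router=(6,0) cycle=19 (inject)
  1. router=(5,0) cycle=22 dir=W
  2. router=(4,0) cycle=25 dir=W
  3. router=(3,0) cycle=28 dir=W
  4. router=(3,1) cycle=31 dir=N
  5. router=(3,2) cycle=34 dir=N

path = [(6,0), (5,0), (4,0), (3,0), (3,1), (3,2)]
arrival = 34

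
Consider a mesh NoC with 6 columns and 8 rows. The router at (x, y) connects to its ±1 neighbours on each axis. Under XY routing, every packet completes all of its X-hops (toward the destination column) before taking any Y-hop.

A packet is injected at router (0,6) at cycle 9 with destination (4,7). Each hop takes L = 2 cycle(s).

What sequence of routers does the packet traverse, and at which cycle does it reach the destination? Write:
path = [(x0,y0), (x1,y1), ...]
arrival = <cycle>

path = [(0,6), (1,6), (2,6), (3,6), (4,6), (4,7)]
arrival = 19

hop 0: (0,6) @ cyc 9
hop 1: (1,6) @ cyc 11  [E]
hop 2: (2,6) @ cyc 13  [E]
hop 3: (3,6) @ cyc 15  [E]
hop 4: (4,6) @ cyc 17  [E]
hop 5: (4,7) @ cyc 19  [N]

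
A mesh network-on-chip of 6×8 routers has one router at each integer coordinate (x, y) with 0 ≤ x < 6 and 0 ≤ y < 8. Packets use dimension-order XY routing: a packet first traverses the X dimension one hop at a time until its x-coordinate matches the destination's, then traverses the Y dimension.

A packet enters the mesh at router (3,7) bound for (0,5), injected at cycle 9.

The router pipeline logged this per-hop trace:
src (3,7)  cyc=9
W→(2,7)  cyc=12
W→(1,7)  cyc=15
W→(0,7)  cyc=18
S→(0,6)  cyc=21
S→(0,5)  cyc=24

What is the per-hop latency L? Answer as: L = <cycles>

L = 3

Between hops 0 and 1 the cycle counter advances 12 − 9 = 3.
That increment is L by definition: L = 3.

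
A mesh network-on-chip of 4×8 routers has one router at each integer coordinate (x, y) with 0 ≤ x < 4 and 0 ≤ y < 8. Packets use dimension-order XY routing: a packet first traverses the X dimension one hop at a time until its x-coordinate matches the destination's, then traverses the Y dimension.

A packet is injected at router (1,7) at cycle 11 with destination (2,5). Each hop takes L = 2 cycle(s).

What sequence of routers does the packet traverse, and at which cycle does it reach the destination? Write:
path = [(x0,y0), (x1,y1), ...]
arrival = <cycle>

path = [(1,7), (2,7), (2,6), (2,5)]
arrival = 17

#0 — 1,7 | c11
#1 — 2,7 | c13 | E
#2 — 2,6 | c15 | S
#3 — 2,5 | c17 | S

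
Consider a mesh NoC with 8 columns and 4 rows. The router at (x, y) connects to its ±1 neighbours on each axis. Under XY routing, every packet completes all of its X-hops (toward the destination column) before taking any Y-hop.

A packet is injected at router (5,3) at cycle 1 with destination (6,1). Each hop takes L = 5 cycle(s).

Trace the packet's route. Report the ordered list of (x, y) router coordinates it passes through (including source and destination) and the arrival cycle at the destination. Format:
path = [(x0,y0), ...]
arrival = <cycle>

path = [(5,3), (6,3), (6,2), (6,1)]
arrival = 16

#0 — 5,3 | c1
#1 — 6,3 | c6 | E
#2 — 6,2 | c11 | S
#3 — 6,1 | c16 | S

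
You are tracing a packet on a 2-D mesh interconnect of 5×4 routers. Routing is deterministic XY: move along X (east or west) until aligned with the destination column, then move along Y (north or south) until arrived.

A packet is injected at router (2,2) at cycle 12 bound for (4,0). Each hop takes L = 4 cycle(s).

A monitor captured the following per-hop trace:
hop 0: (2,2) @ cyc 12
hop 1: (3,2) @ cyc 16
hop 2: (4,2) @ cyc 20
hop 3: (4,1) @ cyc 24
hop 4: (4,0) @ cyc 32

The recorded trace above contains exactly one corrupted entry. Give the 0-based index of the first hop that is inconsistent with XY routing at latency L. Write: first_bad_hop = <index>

[1] (+1,+0) / 4c ⇒ ok
[2] (+1,+0) / 4c ⇒ ok
[3] (+0,-1) / 4c ⇒ ok
[4] (+0,-1) / 8c ⇒ BAD: Δcyc=8≠L

first_bad_hop = 4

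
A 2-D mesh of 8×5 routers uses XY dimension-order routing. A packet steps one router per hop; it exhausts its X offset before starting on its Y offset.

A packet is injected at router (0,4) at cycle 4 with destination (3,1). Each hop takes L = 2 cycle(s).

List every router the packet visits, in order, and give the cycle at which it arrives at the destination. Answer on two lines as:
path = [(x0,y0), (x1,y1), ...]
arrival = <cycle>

path = [(0,4), (1,4), (2,4), (3,4), (3,3), (3,2), (3,1)]
arrival = 16

[0] x=0 y=4 t=4
[1] x=1 y=4 t=6 →E
[2] x=2 y=4 t=8 →E
[3] x=3 y=4 t=10 →E
[4] x=3 y=3 t=12 →S
[5] x=3 y=2 t=14 →S
[6] x=3 y=1 t=16 →S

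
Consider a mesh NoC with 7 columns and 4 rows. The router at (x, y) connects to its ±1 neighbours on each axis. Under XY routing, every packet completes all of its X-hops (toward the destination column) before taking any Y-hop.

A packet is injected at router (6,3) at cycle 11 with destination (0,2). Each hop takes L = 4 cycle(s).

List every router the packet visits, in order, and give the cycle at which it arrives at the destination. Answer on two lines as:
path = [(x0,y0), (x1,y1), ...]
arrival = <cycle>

hop 0: (6,3) @ cyc 11
hop 1: (5,3) @ cyc 15  [W]
hop 2: (4,3) @ cyc 19  [W]
hop 3: (3,3) @ cyc 23  [W]
hop 4: (2,3) @ cyc 27  [W]
hop 5: (1,3) @ cyc 31  [W]
hop 6: (0,3) @ cyc 35  [W]
hop 7: (0,2) @ cyc 39  [S]

path = [(6,3), (5,3), (4,3), (3,3), (2,3), (1,3), (0,3), (0,2)]
arrival = 39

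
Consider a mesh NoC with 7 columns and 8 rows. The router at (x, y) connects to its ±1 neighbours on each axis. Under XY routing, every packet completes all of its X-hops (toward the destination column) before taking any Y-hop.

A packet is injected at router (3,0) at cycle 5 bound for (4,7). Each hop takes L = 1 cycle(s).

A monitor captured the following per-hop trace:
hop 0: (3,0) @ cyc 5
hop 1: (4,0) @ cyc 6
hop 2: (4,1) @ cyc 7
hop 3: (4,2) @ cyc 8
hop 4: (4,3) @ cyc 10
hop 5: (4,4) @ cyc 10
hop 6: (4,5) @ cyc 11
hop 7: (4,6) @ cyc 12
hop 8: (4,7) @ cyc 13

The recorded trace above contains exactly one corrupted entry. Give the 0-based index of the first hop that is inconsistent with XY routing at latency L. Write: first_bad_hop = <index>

first_bad_hop = 4

hop 1: step (+1,+0), +1 cyc — ok
hop 2: step (+0,+1), +1 cyc — ok
hop 3: step (+0,+1), +1 cyc — ok
hop 4: step (+0,+1), +2 cyc — BAD: Δcyc=2≠L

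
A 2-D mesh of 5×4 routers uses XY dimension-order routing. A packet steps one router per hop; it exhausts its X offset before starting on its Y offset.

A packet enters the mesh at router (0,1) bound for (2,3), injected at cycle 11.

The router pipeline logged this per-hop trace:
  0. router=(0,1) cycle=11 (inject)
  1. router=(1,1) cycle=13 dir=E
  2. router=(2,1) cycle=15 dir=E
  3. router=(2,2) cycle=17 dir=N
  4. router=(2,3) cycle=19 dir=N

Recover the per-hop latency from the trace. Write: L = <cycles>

L = 2

cyc[1] − cyc[0] = 13 − 11 = 2.
Per-hop latency L = Δcyc = 2.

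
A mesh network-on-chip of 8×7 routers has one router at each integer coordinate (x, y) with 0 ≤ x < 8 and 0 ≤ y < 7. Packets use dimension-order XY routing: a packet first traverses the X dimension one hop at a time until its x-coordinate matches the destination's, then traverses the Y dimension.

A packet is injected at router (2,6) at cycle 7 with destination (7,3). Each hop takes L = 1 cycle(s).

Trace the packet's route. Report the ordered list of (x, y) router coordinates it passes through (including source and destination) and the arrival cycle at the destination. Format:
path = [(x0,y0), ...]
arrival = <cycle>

path = [(2,6), (3,6), (4,6), (5,6), (6,6), (7,6), (7,5), (7,4), (7,3)]
arrival = 15

hop 0: (2,6) @ cyc 7
hop 1: (3,6) @ cyc 8  [E]
hop 2: (4,6) @ cyc 9  [E]
hop 3: (5,6) @ cyc 10  [E]
hop 4: (6,6) @ cyc 11  [E]
hop 5: (7,6) @ cyc 12  [E]
hop 6: (7,5) @ cyc 13  [S]
hop 7: (7,4) @ cyc 14  [S]
hop 8: (7,3) @ cyc 15  [S]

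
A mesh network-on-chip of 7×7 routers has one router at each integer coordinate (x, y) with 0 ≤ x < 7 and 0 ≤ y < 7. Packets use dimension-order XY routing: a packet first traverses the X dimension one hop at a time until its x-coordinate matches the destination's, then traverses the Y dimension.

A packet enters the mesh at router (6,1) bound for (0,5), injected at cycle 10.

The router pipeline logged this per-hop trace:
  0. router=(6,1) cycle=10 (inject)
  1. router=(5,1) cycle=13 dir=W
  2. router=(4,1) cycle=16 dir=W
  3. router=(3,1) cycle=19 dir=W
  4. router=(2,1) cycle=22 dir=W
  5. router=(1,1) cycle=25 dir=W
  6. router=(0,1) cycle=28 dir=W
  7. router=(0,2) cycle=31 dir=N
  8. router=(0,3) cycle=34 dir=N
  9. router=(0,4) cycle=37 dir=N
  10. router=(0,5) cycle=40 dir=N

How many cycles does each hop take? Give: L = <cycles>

Δcyc across hop 0→1: 13 − 10 = 3.
Each hop adds L, hence L = 3.

L = 3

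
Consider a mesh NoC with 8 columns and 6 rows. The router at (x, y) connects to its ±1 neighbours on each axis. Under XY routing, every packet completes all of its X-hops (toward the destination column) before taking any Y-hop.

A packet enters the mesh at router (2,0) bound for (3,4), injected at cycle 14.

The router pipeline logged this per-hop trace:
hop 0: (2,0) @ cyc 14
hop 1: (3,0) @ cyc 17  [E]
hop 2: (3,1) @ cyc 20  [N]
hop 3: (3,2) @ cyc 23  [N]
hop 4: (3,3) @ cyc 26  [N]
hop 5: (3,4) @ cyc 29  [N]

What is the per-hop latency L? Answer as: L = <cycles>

L = 3

Δcyc across hop 0→1: 17 − 14 = 3.
That increment is L by definition: L = 3.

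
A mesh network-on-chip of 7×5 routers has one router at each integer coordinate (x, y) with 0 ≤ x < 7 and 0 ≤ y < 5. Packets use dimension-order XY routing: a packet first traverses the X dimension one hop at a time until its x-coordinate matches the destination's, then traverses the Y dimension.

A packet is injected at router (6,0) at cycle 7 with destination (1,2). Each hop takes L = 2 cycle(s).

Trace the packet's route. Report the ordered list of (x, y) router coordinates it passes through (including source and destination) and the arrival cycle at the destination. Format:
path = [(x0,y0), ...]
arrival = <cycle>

path = [(6,0), (5,0), (4,0), (3,0), (2,0), (1,0), (1,1), (1,2)]
arrival = 21

#0 — 6,0 | c7
#1 — 5,0 | c9 | W
#2 — 4,0 | c11 | W
#3 — 3,0 | c13 | W
#4 — 2,0 | c15 | W
#5 — 1,0 | c17 | W
#6 — 1,1 | c19 | N
#7 — 1,2 | c21 | N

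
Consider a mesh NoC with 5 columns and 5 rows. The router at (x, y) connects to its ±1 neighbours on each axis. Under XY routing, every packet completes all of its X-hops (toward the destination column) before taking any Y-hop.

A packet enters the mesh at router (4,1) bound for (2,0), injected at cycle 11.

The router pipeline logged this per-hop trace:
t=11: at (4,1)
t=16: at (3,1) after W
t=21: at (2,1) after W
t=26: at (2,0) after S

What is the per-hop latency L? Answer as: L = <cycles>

Between hops 0 and 1 the cycle counter advances 16 − 11 = 5.
Per-hop latency L = Δcyc = 5.

L = 5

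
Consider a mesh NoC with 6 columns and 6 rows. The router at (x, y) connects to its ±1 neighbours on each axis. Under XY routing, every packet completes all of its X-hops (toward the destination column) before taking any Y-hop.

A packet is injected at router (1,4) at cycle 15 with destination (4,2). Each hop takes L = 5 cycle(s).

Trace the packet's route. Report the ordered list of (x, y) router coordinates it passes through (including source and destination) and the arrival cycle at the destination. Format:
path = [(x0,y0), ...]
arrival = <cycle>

path = [(1,4), (2,4), (3,4), (4,4), (4,3), (4,2)]
arrival = 40

t=15: at (1,4)
t=20: at (2,4) after E
t=25: at (3,4) after E
t=30: at (4,4) after E
t=35: at (4,3) after S
t=40: at (4,2) after S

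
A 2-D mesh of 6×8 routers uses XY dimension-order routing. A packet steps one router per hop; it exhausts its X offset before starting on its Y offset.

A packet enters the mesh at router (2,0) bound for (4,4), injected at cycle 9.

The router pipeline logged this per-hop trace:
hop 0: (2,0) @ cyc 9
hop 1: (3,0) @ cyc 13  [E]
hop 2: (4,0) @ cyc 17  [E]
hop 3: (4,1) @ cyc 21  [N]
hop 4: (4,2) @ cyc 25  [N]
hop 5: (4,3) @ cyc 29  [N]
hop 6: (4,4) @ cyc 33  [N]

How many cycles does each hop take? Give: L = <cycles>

Δcyc across hop 0→1: 13 − 9 = 4.
Each hop adds L, hence L = 4.

L = 4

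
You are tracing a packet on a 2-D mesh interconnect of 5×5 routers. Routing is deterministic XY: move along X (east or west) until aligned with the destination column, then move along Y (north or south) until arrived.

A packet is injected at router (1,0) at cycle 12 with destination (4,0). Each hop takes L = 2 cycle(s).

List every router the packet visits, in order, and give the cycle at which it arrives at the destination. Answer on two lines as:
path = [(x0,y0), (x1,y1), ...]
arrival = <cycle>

[0] x=1 y=0 t=12
[1] x=2 y=0 t=14 →E
[2] x=3 y=0 t=16 →E
[3] x=4 y=0 t=18 →E

path = [(1,0), (2,0), (3,0), (4,0)]
arrival = 18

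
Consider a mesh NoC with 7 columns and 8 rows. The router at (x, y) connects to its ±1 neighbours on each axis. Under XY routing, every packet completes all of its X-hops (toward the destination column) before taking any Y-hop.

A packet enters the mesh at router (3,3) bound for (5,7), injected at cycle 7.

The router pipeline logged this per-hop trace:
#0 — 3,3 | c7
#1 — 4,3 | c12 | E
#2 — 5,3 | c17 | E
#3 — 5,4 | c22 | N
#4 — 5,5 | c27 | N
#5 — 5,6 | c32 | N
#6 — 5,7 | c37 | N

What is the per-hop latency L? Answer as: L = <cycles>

cyc[1] − cyc[0] = 12 − 7 = 5.
Per-hop latency L = Δcyc = 5.

L = 5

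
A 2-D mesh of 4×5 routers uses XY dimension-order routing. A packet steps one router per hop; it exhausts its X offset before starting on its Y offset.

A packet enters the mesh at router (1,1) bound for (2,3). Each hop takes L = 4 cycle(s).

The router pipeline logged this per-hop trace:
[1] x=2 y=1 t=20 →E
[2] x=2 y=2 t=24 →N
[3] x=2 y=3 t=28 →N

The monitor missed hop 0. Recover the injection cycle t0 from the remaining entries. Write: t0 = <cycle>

Hop 1 reached at cycle 20; hop k is at t0 + k·L.
Therefore t0 = 20 − L = 16.

t0 = 16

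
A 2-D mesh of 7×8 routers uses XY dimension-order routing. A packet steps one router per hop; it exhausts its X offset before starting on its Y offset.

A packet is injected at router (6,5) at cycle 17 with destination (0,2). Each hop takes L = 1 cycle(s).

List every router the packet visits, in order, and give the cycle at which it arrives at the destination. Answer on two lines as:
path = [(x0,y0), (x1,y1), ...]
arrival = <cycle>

path = [(6,5), (5,5), (4,5), (3,5), (2,5), (1,5), (0,5), (0,4), (0,3), (0,2)]
arrival = 26

src (6,5)  cyc=17
W→(5,5)  cyc=18
W→(4,5)  cyc=19
W→(3,5)  cyc=20
W→(2,5)  cyc=21
W→(1,5)  cyc=22
W→(0,5)  cyc=23
S→(0,4)  cyc=24
S→(0,3)  cyc=25
S→(0,2)  cyc=26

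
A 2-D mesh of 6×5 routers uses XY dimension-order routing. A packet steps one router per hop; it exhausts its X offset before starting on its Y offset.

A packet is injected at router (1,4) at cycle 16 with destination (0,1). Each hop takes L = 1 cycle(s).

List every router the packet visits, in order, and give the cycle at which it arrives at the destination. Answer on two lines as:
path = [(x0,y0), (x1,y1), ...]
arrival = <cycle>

[0] x=1 y=4 t=16
[1] x=0 y=4 t=17 →W
[2] x=0 y=3 t=18 →S
[3] x=0 y=2 t=19 →S
[4] x=0 y=1 t=20 →S

path = [(1,4), (0,4), (0,3), (0,2), (0,1)]
arrival = 20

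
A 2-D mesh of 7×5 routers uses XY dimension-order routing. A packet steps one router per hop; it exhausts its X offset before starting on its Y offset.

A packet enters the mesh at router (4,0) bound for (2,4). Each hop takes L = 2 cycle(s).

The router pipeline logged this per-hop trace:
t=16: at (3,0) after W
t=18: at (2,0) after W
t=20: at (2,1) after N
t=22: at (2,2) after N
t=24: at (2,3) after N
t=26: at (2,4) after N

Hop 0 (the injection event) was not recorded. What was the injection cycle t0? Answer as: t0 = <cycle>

t0 = 14

cyc[1] = 16 and cyc[k] = t0 + k·L for every k.
Therefore t0 = 16 − L = 14.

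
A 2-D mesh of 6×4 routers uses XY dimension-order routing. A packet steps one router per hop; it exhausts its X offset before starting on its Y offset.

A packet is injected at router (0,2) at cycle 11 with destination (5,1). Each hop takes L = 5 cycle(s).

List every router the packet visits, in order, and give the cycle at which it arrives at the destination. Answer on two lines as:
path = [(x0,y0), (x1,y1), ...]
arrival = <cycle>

t=11: at (0,2)
t=16: at (1,2) after E
t=21: at (2,2) after E
t=26: at (3,2) after E
t=31: at (4,2) after E
t=36: at (5,2) after E
t=41: at (5,1) after S

path = [(0,2), (1,2), (2,2), (3,2), (4,2), (5,2), (5,1)]
arrival = 41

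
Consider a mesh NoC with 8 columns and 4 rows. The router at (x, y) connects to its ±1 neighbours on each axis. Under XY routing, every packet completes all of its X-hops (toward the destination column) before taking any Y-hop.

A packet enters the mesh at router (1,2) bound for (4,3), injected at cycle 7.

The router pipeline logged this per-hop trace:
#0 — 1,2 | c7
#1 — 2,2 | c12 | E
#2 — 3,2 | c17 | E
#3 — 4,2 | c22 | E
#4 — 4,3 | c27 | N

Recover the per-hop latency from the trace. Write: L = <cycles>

L = 5

Between hops 0 and 1 the cycle counter advances 12 − 7 = 5.
That increment is L by definition: L = 5.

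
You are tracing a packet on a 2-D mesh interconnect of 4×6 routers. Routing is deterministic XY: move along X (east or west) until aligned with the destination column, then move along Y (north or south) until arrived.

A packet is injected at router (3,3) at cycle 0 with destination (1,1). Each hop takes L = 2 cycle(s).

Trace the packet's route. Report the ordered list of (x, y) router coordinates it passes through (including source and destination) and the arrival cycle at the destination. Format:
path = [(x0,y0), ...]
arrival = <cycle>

[0] x=3 y=3 t=0
[1] x=2 y=3 t=2 →W
[2] x=1 y=3 t=4 →W
[3] x=1 y=2 t=6 →S
[4] x=1 y=1 t=8 →S

path = [(3,3), (2,3), (1,3), (1,2), (1,1)]
arrival = 8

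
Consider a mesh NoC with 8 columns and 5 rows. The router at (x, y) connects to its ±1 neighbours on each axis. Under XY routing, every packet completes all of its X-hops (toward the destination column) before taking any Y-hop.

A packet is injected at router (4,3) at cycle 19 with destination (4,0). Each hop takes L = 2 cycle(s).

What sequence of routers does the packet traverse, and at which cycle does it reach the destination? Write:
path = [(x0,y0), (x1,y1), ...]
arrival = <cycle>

[0] x=4 y=3 t=19
[1] x=4 y=2 t=21 →S
[2] x=4 y=1 t=23 →S
[3] x=4 y=0 t=25 →S

path = [(4,3), (4,2), (4,1), (4,0)]
arrival = 25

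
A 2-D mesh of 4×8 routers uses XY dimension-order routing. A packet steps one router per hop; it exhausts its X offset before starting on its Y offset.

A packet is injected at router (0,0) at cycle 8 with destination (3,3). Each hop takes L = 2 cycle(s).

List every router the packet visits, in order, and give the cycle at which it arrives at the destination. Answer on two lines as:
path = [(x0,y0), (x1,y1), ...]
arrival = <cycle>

path = [(0,0), (1,0), (2,0), (3,0), (3,1), (3,2), (3,3)]
arrival = 20

hop 0: (0,0) @ cyc 8
hop 1: (1,0) @ cyc 10  [E]
hop 2: (2,0) @ cyc 12  [E]
hop 3: (3,0) @ cyc 14  [E]
hop 4: (3,1) @ cyc 16  [N]
hop 5: (3,2) @ cyc 18  [N]
hop 6: (3,3) @ cyc 20  [N]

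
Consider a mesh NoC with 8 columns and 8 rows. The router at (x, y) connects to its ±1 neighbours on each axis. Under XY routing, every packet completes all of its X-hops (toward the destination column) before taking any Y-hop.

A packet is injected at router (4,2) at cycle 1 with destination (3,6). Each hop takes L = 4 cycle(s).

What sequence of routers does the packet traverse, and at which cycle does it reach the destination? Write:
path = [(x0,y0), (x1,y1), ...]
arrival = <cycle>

path = [(4,2), (3,2), (3,3), (3,4), (3,5), (3,6)]
arrival = 21

[0] x=4 y=2 t=1
[1] x=3 y=2 t=5 →W
[2] x=3 y=3 t=9 →N
[3] x=3 y=4 t=13 →N
[4] x=3 y=5 t=17 →N
[5] x=3 y=6 t=21 →N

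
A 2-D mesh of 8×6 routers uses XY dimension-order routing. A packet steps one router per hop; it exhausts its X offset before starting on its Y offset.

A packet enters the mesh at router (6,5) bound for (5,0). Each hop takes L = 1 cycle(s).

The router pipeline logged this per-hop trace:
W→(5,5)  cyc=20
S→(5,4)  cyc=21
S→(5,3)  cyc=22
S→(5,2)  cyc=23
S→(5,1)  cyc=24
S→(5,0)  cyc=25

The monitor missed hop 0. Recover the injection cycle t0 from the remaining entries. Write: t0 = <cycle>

t0 = 19

cyc[1] = 20 and cyc[k] = t0 + k·L for every k.
Subtract one hop: t0 = 20 − 1 = 19.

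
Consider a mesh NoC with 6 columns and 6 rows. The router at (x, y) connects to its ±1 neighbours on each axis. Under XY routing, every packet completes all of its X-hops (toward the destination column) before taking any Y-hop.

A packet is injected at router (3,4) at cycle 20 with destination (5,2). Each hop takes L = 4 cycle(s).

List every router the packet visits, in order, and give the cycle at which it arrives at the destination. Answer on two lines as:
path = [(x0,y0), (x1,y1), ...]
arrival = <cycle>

hop 0: (3,4) @ cyc 20
hop 1: (4,4) @ cyc 24  [E]
hop 2: (5,4) @ cyc 28  [E]
hop 3: (5,3) @ cyc 32  [S]
hop 4: (5,2) @ cyc 36  [S]

path = [(3,4), (4,4), (5,4), (5,3), (5,2)]
arrival = 36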